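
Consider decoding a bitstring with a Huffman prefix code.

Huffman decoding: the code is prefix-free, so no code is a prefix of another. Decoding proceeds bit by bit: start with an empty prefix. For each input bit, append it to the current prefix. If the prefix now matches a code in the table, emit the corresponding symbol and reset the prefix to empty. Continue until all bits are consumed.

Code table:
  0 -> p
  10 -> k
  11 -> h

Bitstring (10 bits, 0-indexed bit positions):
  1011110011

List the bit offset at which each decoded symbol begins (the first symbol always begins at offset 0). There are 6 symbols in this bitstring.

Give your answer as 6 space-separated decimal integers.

Bit 0: prefix='1' (no match yet)
Bit 1: prefix='10' -> emit 'k', reset
Bit 2: prefix='1' (no match yet)
Bit 3: prefix='11' -> emit 'h', reset
Bit 4: prefix='1' (no match yet)
Bit 5: prefix='11' -> emit 'h', reset
Bit 6: prefix='0' -> emit 'p', reset
Bit 7: prefix='0' -> emit 'p', reset
Bit 8: prefix='1' (no match yet)
Bit 9: prefix='11' -> emit 'h', reset

Answer: 0 2 4 6 7 8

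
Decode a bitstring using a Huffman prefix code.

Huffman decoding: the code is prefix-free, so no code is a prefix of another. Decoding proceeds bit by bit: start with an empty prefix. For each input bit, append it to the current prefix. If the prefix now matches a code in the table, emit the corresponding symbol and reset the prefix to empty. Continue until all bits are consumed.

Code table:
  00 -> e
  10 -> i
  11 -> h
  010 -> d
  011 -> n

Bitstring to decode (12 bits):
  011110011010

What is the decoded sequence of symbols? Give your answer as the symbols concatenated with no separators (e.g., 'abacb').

Bit 0: prefix='0' (no match yet)
Bit 1: prefix='01' (no match yet)
Bit 2: prefix='011' -> emit 'n', reset
Bit 3: prefix='1' (no match yet)
Bit 4: prefix='11' -> emit 'h', reset
Bit 5: prefix='0' (no match yet)
Bit 6: prefix='00' -> emit 'e', reset
Bit 7: prefix='1' (no match yet)
Bit 8: prefix='11' -> emit 'h', reset
Bit 9: prefix='0' (no match yet)
Bit 10: prefix='01' (no match yet)
Bit 11: prefix='010' -> emit 'd', reset

Answer: nhehd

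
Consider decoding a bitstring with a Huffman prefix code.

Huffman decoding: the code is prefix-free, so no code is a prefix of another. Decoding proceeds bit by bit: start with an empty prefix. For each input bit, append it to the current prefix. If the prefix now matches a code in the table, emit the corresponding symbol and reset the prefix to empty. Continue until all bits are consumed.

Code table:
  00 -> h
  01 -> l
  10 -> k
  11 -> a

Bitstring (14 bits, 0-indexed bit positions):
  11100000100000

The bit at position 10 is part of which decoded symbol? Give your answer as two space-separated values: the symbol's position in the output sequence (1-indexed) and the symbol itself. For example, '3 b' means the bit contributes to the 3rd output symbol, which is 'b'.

Answer: 6 h

Derivation:
Bit 0: prefix='1' (no match yet)
Bit 1: prefix='11' -> emit 'a', reset
Bit 2: prefix='1' (no match yet)
Bit 3: prefix='10' -> emit 'k', reset
Bit 4: prefix='0' (no match yet)
Bit 5: prefix='00' -> emit 'h', reset
Bit 6: prefix='0' (no match yet)
Bit 7: prefix='00' -> emit 'h', reset
Bit 8: prefix='1' (no match yet)
Bit 9: prefix='10' -> emit 'k', reset
Bit 10: prefix='0' (no match yet)
Bit 11: prefix='00' -> emit 'h', reset
Bit 12: prefix='0' (no match yet)
Bit 13: prefix='00' -> emit 'h', reset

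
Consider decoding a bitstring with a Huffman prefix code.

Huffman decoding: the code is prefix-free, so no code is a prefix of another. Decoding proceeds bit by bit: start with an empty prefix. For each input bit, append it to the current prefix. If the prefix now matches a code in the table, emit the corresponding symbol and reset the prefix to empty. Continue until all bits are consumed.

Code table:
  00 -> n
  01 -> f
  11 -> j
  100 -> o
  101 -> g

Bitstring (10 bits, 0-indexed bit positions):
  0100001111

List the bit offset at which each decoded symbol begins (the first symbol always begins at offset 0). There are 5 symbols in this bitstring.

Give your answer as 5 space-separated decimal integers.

Bit 0: prefix='0' (no match yet)
Bit 1: prefix='01' -> emit 'f', reset
Bit 2: prefix='0' (no match yet)
Bit 3: prefix='00' -> emit 'n', reset
Bit 4: prefix='0' (no match yet)
Bit 5: prefix='00' -> emit 'n', reset
Bit 6: prefix='1' (no match yet)
Bit 7: prefix='11' -> emit 'j', reset
Bit 8: prefix='1' (no match yet)
Bit 9: prefix='11' -> emit 'j', reset

Answer: 0 2 4 6 8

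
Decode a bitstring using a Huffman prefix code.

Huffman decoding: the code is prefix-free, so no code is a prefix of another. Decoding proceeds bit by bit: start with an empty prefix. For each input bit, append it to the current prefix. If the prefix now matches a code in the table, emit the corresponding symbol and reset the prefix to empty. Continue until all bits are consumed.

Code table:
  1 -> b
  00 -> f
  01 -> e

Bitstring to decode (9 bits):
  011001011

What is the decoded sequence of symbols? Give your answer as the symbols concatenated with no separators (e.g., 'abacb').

Bit 0: prefix='0' (no match yet)
Bit 1: prefix='01' -> emit 'e', reset
Bit 2: prefix='1' -> emit 'b', reset
Bit 3: prefix='0' (no match yet)
Bit 4: prefix='00' -> emit 'f', reset
Bit 5: prefix='1' -> emit 'b', reset
Bit 6: prefix='0' (no match yet)
Bit 7: prefix='01' -> emit 'e', reset
Bit 8: prefix='1' -> emit 'b', reset

Answer: ebfbeb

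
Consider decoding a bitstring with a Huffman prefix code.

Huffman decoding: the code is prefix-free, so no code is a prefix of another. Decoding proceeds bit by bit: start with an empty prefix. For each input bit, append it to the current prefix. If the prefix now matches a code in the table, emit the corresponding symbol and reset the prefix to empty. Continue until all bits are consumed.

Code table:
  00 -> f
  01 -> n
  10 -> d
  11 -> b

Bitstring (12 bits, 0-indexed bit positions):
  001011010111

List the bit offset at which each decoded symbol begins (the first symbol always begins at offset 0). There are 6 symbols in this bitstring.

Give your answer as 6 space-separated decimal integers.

Bit 0: prefix='0' (no match yet)
Bit 1: prefix='00' -> emit 'f', reset
Bit 2: prefix='1' (no match yet)
Bit 3: prefix='10' -> emit 'd', reset
Bit 4: prefix='1' (no match yet)
Bit 5: prefix='11' -> emit 'b', reset
Bit 6: prefix='0' (no match yet)
Bit 7: prefix='01' -> emit 'n', reset
Bit 8: prefix='0' (no match yet)
Bit 9: prefix='01' -> emit 'n', reset
Bit 10: prefix='1' (no match yet)
Bit 11: prefix='11' -> emit 'b', reset

Answer: 0 2 4 6 8 10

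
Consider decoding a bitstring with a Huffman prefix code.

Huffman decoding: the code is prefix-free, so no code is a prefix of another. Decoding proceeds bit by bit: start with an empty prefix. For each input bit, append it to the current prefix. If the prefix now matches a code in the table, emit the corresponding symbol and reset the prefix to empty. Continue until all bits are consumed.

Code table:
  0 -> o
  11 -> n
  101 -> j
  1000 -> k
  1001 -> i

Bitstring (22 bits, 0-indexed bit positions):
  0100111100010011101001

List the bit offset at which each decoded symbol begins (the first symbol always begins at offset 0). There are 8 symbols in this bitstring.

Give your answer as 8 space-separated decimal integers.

Bit 0: prefix='0' -> emit 'o', reset
Bit 1: prefix='1' (no match yet)
Bit 2: prefix='10' (no match yet)
Bit 3: prefix='100' (no match yet)
Bit 4: prefix='1001' -> emit 'i', reset
Bit 5: prefix='1' (no match yet)
Bit 6: prefix='11' -> emit 'n', reset
Bit 7: prefix='1' (no match yet)
Bit 8: prefix='10' (no match yet)
Bit 9: prefix='100' (no match yet)
Bit 10: prefix='1000' -> emit 'k', reset
Bit 11: prefix='1' (no match yet)
Bit 12: prefix='10' (no match yet)
Bit 13: prefix='100' (no match yet)
Bit 14: prefix='1001' -> emit 'i', reset
Bit 15: prefix='1' (no match yet)
Bit 16: prefix='11' -> emit 'n', reset
Bit 17: prefix='0' -> emit 'o', reset
Bit 18: prefix='1' (no match yet)
Bit 19: prefix='10' (no match yet)
Bit 20: prefix='100' (no match yet)
Bit 21: prefix='1001' -> emit 'i', reset

Answer: 0 1 5 7 11 15 17 18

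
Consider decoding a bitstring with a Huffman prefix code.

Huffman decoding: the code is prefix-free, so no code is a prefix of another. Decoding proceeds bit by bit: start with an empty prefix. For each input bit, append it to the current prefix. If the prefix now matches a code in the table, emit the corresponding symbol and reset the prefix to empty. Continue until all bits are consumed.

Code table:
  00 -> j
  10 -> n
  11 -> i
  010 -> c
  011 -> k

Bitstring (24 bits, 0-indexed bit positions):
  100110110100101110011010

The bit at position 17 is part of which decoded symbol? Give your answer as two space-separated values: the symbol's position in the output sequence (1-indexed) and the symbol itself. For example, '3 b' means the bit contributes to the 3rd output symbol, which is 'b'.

Bit 0: prefix='1' (no match yet)
Bit 1: prefix='10' -> emit 'n', reset
Bit 2: prefix='0' (no match yet)
Bit 3: prefix='01' (no match yet)
Bit 4: prefix='011' -> emit 'k', reset
Bit 5: prefix='0' (no match yet)
Bit 6: prefix='01' (no match yet)
Bit 7: prefix='011' -> emit 'k', reset
Bit 8: prefix='0' (no match yet)
Bit 9: prefix='01' (no match yet)
Bit 10: prefix='010' -> emit 'c', reset
Bit 11: prefix='0' (no match yet)
Bit 12: prefix='01' (no match yet)
Bit 13: prefix='010' -> emit 'c', reset
Bit 14: prefix='1' (no match yet)
Bit 15: prefix='11' -> emit 'i', reset
Bit 16: prefix='1' (no match yet)
Bit 17: prefix='10' -> emit 'n', reset
Bit 18: prefix='0' (no match yet)
Bit 19: prefix='01' (no match yet)
Bit 20: prefix='011' -> emit 'k', reset
Bit 21: prefix='0' (no match yet)

Answer: 7 n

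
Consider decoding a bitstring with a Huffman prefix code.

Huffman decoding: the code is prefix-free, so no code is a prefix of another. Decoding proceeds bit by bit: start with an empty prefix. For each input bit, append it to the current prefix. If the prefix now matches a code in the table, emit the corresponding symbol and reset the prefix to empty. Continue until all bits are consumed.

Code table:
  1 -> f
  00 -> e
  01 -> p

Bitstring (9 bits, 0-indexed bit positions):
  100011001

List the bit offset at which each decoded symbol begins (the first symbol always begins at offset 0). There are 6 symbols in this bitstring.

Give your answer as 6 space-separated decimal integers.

Bit 0: prefix='1' -> emit 'f', reset
Bit 1: prefix='0' (no match yet)
Bit 2: prefix='00' -> emit 'e', reset
Bit 3: prefix='0' (no match yet)
Bit 4: prefix='01' -> emit 'p', reset
Bit 5: prefix='1' -> emit 'f', reset
Bit 6: prefix='0' (no match yet)
Bit 7: prefix='00' -> emit 'e', reset
Bit 8: prefix='1' -> emit 'f', reset

Answer: 0 1 3 5 6 8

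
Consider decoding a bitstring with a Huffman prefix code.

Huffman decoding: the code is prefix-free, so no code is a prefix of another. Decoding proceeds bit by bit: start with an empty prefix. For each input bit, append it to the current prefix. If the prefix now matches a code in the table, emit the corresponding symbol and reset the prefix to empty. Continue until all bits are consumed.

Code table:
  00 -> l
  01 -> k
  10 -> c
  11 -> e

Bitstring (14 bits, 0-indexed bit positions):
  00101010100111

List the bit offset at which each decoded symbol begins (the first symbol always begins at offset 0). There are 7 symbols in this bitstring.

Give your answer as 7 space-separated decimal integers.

Answer: 0 2 4 6 8 10 12

Derivation:
Bit 0: prefix='0' (no match yet)
Bit 1: prefix='00' -> emit 'l', reset
Bit 2: prefix='1' (no match yet)
Bit 3: prefix='10' -> emit 'c', reset
Bit 4: prefix='1' (no match yet)
Bit 5: prefix='10' -> emit 'c', reset
Bit 6: prefix='1' (no match yet)
Bit 7: prefix='10' -> emit 'c', reset
Bit 8: prefix='1' (no match yet)
Bit 9: prefix='10' -> emit 'c', reset
Bit 10: prefix='0' (no match yet)
Bit 11: prefix='01' -> emit 'k', reset
Bit 12: prefix='1' (no match yet)
Bit 13: prefix='11' -> emit 'e', reset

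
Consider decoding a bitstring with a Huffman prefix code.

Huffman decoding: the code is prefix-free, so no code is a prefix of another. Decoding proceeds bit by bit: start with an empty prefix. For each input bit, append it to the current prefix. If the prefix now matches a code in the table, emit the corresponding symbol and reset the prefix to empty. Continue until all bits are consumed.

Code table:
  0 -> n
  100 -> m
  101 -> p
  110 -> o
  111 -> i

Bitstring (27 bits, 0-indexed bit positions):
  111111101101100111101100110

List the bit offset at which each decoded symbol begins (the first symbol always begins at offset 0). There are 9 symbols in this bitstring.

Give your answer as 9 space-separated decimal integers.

Answer: 0 3 6 9 12 15 18 21 24

Derivation:
Bit 0: prefix='1' (no match yet)
Bit 1: prefix='11' (no match yet)
Bit 2: prefix='111' -> emit 'i', reset
Bit 3: prefix='1' (no match yet)
Bit 4: prefix='11' (no match yet)
Bit 5: prefix='111' -> emit 'i', reset
Bit 6: prefix='1' (no match yet)
Bit 7: prefix='10' (no match yet)
Bit 8: prefix='101' -> emit 'p', reset
Bit 9: prefix='1' (no match yet)
Bit 10: prefix='10' (no match yet)
Bit 11: prefix='101' -> emit 'p', reset
Bit 12: prefix='1' (no match yet)
Bit 13: prefix='10' (no match yet)
Bit 14: prefix='100' -> emit 'm', reset
Bit 15: prefix='1' (no match yet)
Bit 16: prefix='11' (no match yet)
Bit 17: prefix='111' -> emit 'i', reset
Bit 18: prefix='1' (no match yet)
Bit 19: prefix='10' (no match yet)
Bit 20: prefix='101' -> emit 'p', reset
Bit 21: prefix='1' (no match yet)
Bit 22: prefix='10' (no match yet)
Bit 23: prefix='100' -> emit 'm', reset
Bit 24: prefix='1' (no match yet)
Bit 25: prefix='11' (no match yet)
Bit 26: prefix='110' -> emit 'o', reset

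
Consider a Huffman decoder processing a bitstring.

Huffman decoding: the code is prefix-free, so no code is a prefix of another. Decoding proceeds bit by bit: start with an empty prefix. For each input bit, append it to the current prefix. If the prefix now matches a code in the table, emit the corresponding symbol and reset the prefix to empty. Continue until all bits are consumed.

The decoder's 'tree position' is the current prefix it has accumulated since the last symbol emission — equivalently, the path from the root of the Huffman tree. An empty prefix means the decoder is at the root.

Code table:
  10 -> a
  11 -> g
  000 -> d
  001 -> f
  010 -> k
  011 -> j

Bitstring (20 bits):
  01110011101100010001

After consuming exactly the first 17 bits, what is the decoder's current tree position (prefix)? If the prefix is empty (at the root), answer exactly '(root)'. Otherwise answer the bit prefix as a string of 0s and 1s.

Bit 0: prefix='0' (no match yet)
Bit 1: prefix='01' (no match yet)
Bit 2: prefix='011' -> emit 'j', reset
Bit 3: prefix='1' (no match yet)
Bit 4: prefix='10' -> emit 'a', reset
Bit 5: prefix='0' (no match yet)
Bit 6: prefix='01' (no match yet)
Bit 7: prefix='011' -> emit 'j', reset
Bit 8: prefix='1' (no match yet)
Bit 9: prefix='10' -> emit 'a', reset
Bit 10: prefix='1' (no match yet)
Bit 11: prefix='11' -> emit 'g', reset
Bit 12: prefix='0' (no match yet)
Bit 13: prefix='00' (no match yet)
Bit 14: prefix='000' -> emit 'd', reset
Bit 15: prefix='1' (no match yet)
Bit 16: prefix='10' -> emit 'a', reset

Answer: (root)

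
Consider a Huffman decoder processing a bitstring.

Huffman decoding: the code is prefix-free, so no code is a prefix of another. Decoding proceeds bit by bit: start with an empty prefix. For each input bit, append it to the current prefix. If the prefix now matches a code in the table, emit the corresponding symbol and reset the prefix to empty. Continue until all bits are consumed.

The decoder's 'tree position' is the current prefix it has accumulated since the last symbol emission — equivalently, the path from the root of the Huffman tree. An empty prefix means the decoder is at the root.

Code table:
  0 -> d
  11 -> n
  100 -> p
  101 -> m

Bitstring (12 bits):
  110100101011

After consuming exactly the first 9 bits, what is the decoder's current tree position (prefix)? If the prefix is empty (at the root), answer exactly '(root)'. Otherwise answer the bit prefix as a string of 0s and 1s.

Answer: (root)

Derivation:
Bit 0: prefix='1' (no match yet)
Bit 1: prefix='11' -> emit 'n', reset
Bit 2: prefix='0' -> emit 'd', reset
Bit 3: prefix='1' (no match yet)
Bit 4: prefix='10' (no match yet)
Bit 5: prefix='100' -> emit 'p', reset
Bit 6: prefix='1' (no match yet)
Bit 7: prefix='10' (no match yet)
Bit 8: prefix='101' -> emit 'm', reset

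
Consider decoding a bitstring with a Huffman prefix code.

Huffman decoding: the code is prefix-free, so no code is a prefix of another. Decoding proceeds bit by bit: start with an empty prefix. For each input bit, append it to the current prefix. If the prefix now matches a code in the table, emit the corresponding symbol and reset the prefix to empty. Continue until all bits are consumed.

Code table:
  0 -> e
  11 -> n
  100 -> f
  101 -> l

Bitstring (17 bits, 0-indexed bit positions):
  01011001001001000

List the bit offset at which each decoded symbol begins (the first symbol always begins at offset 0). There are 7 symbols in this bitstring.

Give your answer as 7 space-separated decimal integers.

Answer: 0 1 4 7 10 13 16

Derivation:
Bit 0: prefix='0' -> emit 'e', reset
Bit 1: prefix='1' (no match yet)
Bit 2: prefix='10' (no match yet)
Bit 3: prefix='101' -> emit 'l', reset
Bit 4: prefix='1' (no match yet)
Bit 5: prefix='10' (no match yet)
Bit 6: prefix='100' -> emit 'f', reset
Bit 7: prefix='1' (no match yet)
Bit 8: prefix='10' (no match yet)
Bit 9: prefix='100' -> emit 'f', reset
Bit 10: prefix='1' (no match yet)
Bit 11: prefix='10' (no match yet)
Bit 12: prefix='100' -> emit 'f', reset
Bit 13: prefix='1' (no match yet)
Bit 14: prefix='10' (no match yet)
Bit 15: prefix='100' -> emit 'f', reset
Bit 16: prefix='0' -> emit 'e', reset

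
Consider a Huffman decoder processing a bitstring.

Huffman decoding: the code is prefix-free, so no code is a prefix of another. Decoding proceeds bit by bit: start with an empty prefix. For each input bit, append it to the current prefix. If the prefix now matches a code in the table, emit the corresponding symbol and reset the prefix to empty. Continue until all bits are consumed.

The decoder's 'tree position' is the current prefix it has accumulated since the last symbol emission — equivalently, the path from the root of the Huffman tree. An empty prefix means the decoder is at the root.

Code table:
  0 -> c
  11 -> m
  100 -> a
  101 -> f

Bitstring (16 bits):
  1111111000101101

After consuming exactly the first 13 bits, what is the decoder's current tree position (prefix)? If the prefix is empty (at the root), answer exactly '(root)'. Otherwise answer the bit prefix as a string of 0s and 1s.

Bit 0: prefix='1' (no match yet)
Bit 1: prefix='11' -> emit 'm', reset
Bit 2: prefix='1' (no match yet)
Bit 3: prefix='11' -> emit 'm', reset
Bit 4: prefix='1' (no match yet)
Bit 5: prefix='11' -> emit 'm', reset
Bit 6: prefix='1' (no match yet)
Bit 7: prefix='10' (no match yet)
Bit 8: prefix='100' -> emit 'a', reset
Bit 9: prefix='0' -> emit 'c', reset
Bit 10: prefix='1' (no match yet)
Bit 11: prefix='10' (no match yet)
Bit 12: prefix='101' -> emit 'f', reset

Answer: (root)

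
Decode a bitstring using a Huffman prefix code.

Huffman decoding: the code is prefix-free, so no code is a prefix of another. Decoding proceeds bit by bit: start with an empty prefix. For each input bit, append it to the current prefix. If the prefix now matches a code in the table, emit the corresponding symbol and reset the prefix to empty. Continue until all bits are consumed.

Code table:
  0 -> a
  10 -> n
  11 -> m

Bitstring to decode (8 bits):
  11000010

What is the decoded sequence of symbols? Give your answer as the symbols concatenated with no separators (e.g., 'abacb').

Bit 0: prefix='1' (no match yet)
Bit 1: prefix='11' -> emit 'm', reset
Bit 2: prefix='0' -> emit 'a', reset
Bit 3: prefix='0' -> emit 'a', reset
Bit 4: prefix='0' -> emit 'a', reset
Bit 5: prefix='0' -> emit 'a', reset
Bit 6: prefix='1' (no match yet)
Bit 7: prefix='10' -> emit 'n', reset

Answer: maaaan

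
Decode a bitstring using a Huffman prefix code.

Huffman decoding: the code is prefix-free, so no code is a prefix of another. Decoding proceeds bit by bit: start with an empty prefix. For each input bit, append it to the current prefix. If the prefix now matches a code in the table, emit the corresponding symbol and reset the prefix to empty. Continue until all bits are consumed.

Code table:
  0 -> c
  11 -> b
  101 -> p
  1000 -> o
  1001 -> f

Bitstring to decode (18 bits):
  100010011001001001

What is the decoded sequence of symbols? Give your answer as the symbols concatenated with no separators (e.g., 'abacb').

Bit 0: prefix='1' (no match yet)
Bit 1: prefix='10' (no match yet)
Bit 2: prefix='100' (no match yet)
Bit 3: prefix='1000' -> emit 'o', reset
Bit 4: prefix='1' (no match yet)
Bit 5: prefix='10' (no match yet)
Bit 6: prefix='100' (no match yet)
Bit 7: prefix='1001' -> emit 'f', reset
Bit 8: prefix='1' (no match yet)
Bit 9: prefix='10' (no match yet)
Bit 10: prefix='100' (no match yet)
Bit 11: prefix='1001' -> emit 'f', reset
Bit 12: prefix='0' -> emit 'c', reset
Bit 13: prefix='0' -> emit 'c', reset
Bit 14: prefix='1' (no match yet)
Bit 15: prefix='10' (no match yet)
Bit 16: prefix='100' (no match yet)
Bit 17: prefix='1001' -> emit 'f', reset

Answer: offccf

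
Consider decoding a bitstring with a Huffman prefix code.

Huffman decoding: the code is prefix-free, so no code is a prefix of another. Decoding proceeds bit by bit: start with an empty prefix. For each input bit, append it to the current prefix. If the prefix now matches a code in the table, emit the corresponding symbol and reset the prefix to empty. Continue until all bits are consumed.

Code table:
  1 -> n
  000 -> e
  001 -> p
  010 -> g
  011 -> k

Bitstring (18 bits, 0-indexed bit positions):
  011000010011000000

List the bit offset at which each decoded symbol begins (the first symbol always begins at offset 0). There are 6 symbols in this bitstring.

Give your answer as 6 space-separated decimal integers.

Bit 0: prefix='0' (no match yet)
Bit 1: prefix='01' (no match yet)
Bit 2: prefix='011' -> emit 'k', reset
Bit 3: prefix='0' (no match yet)
Bit 4: prefix='00' (no match yet)
Bit 5: prefix='000' -> emit 'e', reset
Bit 6: prefix='0' (no match yet)
Bit 7: prefix='01' (no match yet)
Bit 8: prefix='010' -> emit 'g', reset
Bit 9: prefix='0' (no match yet)
Bit 10: prefix='01' (no match yet)
Bit 11: prefix='011' -> emit 'k', reset
Bit 12: prefix='0' (no match yet)
Bit 13: prefix='00' (no match yet)
Bit 14: prefix='000' -> emit 'e', reset
Bit 15: prefix='0' (no match yet)
Bit 16: prefix='00' (no match yet)
Bit 17: prefix='000' -> emit 'e', reset

Answer: 0 3 6 9 12 15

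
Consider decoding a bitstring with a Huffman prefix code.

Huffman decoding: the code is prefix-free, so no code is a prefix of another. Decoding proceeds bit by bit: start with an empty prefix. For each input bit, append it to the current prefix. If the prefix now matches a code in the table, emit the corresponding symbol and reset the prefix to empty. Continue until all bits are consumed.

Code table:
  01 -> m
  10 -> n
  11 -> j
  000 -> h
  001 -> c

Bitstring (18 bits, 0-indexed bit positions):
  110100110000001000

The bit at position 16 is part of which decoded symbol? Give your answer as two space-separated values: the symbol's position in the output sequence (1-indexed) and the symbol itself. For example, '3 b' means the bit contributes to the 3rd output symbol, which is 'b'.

Answer: 7 h

Derivation:
Bit 0: prefix='1' (no match yet)
Bit 1: prefix='11' -> emit 'j', reset
Bit 2: prefix='0' (no match yet)
Bit 3: prefix='01' -> emit 'm', reset
Bit 4: prefix='0' (no match yet)
Bit 5: prefix='00' (no match yet)
Bit 6: prefix='001' -> emit 'c', reset
Bit 7: prefix='1' (no match yet)
Bit 8: prefix='10' -> emit 'n', reset
Bit 9: prefix='0' (no match yet)
Bit 10: prefix='00' (no match yet)
Bit 11: prefix='000' -> emit 'h', reset
Bit 12: prefix='0' (no match yet)
Bit 13: prefix='00' (no match yet)
Bit 14: prefix='001' -> emit 'c', reset
Bit 15: prefix='0' (no match yet)
Bit 16: prefix='00' (no match yet)
Bit 17: prefix='000' -> emit 'h', reset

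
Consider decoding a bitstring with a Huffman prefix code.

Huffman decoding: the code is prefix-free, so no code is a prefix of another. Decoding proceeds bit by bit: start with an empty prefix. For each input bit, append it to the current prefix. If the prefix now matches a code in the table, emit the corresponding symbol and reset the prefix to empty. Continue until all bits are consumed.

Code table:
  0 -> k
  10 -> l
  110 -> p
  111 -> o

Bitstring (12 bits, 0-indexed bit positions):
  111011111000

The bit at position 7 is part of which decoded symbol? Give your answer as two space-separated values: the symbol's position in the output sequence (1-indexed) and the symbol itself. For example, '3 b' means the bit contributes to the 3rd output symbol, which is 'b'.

Bit 0: prefix='1' (no match yet)
Bit 1: prefix='11' (no match yet)
Bit 2: prefix='111' -> emit 'o', reset
Bit 3: prefix='0' -> emit 'k', reset
Bit 4: prefix='1' (no match yet)
Bit 5: prefix='11' (no match yet)
Bit 6: prefix='111' -> emit 'o', reset
Bit 7: prefix='1' (no match yet)
Bit 8: prefix='11' (no match yet)
Bit 9: prefix='110' -> emit 'p', reset
Bit 10: prefix='0' -> emit 'k', reset
Bit 11: prefix='0' -> emit 'k', reset

Answer: 4 p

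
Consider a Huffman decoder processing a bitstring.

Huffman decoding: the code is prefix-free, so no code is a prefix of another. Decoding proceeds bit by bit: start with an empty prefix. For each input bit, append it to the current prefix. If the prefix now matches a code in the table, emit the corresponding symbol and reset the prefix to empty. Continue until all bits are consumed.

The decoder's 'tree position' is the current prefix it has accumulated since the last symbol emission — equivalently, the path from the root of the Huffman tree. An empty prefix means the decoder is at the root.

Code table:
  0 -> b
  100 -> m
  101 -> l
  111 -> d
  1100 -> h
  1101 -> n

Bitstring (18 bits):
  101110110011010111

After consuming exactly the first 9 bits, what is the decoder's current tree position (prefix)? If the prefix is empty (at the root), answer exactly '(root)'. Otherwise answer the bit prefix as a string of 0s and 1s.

Bit 0: prefix='1' (no match yet)
Bit 1: prefix='10' (no match yet)
Bit 2: prefix='101' -> emit 'l', reset
Bit 3: prefix='1' (no match yet)
Bit 4: prefix='11' (no match yet)
Bit 5: prefix='110' (no match yet)
Bit 6: prefix='1101' -> emit 'n', reset
Bit 7: prefix='1' (no match yet)
Bit 8: prefix='10' (no match yet)

Answer: 10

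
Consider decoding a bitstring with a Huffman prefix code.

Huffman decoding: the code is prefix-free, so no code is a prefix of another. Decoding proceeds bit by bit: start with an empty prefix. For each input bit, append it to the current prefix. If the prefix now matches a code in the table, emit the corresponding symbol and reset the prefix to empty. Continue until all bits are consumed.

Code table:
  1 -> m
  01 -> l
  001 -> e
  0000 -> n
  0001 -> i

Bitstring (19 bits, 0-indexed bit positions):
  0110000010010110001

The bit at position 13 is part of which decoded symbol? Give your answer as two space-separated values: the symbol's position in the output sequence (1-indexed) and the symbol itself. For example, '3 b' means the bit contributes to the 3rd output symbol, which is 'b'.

Answer: 6 l

Derivation:
Bit 0: prefix='0' (no match yet)
Bit 1: prefix='01' -> emit 'l', reset
Bit 2: prefix='1' -> emit 'm', reset
Bit 3: prefix='0' (no match yet)
Bit 4: prefix='00' (no match yet)
Bit 5: prefix='000' (no match yet)
Bit 6: prefix='0000' -> emit 'n', reset
Bit 7: prefix='0' (no match yet)
Bit 8: prefix='01' -> emit 'l', reset
Bit 9: prefix='0' (no match yet)
Bit 10: prefix='00' (no match yet)
Bit 11: prefix='001' -> emit 'e', reset
Bit 12: prefix='0' (no match yet)
Bit 13: prefix='01' -> emit 'l', reset
Bit 14: prefix='1' -> emit 'm', reset
Bit 15: prefix='0' (no match yet)
Bit 16: prefix='00' (no match yet)
Bit 17: prefix='000' (no match yet)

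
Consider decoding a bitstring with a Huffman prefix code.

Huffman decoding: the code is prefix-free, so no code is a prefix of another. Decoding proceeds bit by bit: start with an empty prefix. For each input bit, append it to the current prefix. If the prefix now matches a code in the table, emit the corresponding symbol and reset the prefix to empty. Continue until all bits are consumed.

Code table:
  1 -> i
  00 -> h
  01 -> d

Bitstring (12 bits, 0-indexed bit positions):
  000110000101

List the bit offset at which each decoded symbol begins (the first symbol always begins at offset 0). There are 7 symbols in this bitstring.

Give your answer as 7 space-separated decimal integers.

Answer: 0 2 4 5 7 9 10

Derivation:
Bit 0: prefix='0' (no match yet)
Bit 1: prefix='00' -> emit 'h', reset
Bit 2: prefix='0' (no match yet)
Bit 3: prefix='01' -> emit 'd', reset
Bit 4: prefix='1' -> emit 'i', reset
Bit 5: prefix='0' (no match yet)
Bit 6: prefix='00' -> emit 'h', reset
Bit 7: prefix='0' (no match yet)
Bit 8: prefix='00' -> emit 'h', reset
Bit 9: prefix='1' -> emit 'i', reset
Bit 10: prefix='0' (no match yet)
Bit 11: prefix='01' -> emit 'd', reset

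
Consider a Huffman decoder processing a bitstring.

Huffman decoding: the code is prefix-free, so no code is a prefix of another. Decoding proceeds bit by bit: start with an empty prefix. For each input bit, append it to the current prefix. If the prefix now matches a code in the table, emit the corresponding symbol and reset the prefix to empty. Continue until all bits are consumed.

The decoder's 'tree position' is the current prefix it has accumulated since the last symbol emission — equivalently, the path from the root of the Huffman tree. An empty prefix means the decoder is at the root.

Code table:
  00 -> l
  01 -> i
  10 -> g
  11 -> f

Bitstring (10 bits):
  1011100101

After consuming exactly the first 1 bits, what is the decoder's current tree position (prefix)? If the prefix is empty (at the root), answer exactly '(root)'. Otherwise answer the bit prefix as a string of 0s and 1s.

Bit 0: prefix='1' (no match yet)

Answer: 1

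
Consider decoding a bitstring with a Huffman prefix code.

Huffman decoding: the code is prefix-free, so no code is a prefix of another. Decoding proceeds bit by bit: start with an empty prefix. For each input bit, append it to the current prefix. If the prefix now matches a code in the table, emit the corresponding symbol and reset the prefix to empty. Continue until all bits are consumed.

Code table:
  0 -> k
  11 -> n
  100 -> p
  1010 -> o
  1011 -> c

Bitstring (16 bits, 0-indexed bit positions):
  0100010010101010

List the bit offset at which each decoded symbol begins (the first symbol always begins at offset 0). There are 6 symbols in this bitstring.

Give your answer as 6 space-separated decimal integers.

Bit 0: prefix='0' -> emit 'k', reset
Bit 1: prefix='1' (no match yet)
Bit 2: prefix='10' (no match yet)
Bit 3: prefix='100' -> emit 'p', reset
Bit 4: prefix='0' -> emit 'k', reset
Bit 5: prefix='1' (no match yet)
Bit 6: prefix='10' (no match yet)
Bit 7: prefix='100' -> emit 'p', reset
Bit 8: prefix='1' (no match yet)
Bit 9: prefix='10' (no match yet)
Bit 10: prefix='101' (no match yet)
Bit 11: prefix='1010' -> emit 'o', reset
Bit 12: prefix='1' (no match yet)
Bit 13: prefix='10' (no match yet)
Bit 14: prefix='101' (no match yet)
Bit 15: prefix='1010' -> emit 'o', reset

Answer: 0 1 4 5 8 12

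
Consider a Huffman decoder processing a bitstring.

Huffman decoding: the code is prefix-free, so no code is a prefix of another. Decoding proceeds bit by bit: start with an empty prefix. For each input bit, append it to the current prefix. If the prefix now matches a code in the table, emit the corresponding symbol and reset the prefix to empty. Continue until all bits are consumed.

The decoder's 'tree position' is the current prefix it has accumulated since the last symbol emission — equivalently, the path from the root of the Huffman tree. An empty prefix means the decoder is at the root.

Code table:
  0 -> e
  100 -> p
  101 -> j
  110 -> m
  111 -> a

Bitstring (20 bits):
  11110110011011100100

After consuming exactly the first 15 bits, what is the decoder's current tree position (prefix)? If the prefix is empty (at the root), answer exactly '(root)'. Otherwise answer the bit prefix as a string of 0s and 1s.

Bit 0: prefix='1' (no match yet)
Bit 1: prefix='11' (no match yet)
Bit 2: prefix='111' -> emit 'a', reset
Bit 3: prefix='1' (no match yet)
Bit 4: prefix='10' (no match yet)
Bit 5: prefix='101' -> emit 'j', reset
Bit 6: prefix='1' (no match yet)
Bit 7: prefix='10' (no match yet)
Bit 8: prefix='100' -> emit 'p', reset
Bit 9: prefix='1' (no match yet)
Bit 10: prefix='11' (no match yet)
Bit 11: prefix='110' -> emit 'm', reset
Bit 12: prefix='1' (no match yet)
Bit 13: prefix='11' (no match yet)
Bit 14: prefix='111' -> emit 'a', reset

Answer: (root)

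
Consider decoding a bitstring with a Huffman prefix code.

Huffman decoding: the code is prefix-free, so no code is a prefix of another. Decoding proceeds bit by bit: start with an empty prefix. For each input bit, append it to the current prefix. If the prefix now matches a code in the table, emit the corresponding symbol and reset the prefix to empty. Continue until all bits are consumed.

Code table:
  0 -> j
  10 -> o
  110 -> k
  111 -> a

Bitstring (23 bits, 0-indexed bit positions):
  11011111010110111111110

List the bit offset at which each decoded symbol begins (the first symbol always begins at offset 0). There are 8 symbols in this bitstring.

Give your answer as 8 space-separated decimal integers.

Bit 0: prefix='1' (no match yet)
Bit 1: prefix='11' (no match yet)
Bit 2: prefix='110' -> emit 'k', reset
Bit 3: prefix='1' (no match yet)
Bit 4: prefix='11' (no match yet)
Bit 5: prefix='111' -> emit 'a', reset
Bit 6: prefix='1' (no match yet)
Bit 7: prefix='11' (no match yet)
Bit 8: prefix='110' -> emit 'k', reset
Bit 9: prefix='1' (no match yet)
Bit 10: prefix='10' -> emit 'o', reset
Bit 11: prefix='1' (no match yet)
Bit 12: prefix='11' (no match yet)
Bit 13: prefix='110' -> emit 'k', reset
Bit 14: prefix='1' (no match yet)
Bit 15: prefix='11' (no match yet)
Bit 16: prefix='111' -> emit 'a', reset
Bit 17: prefix='1' (no match yet)
Bit 18: prefix='11' (no match yet)
Bit 19: prefix='111' -> emit 'a', reset
Bit 20: prefix='1' (no match yet)
Bit 21: prefix='11' (no match yet)
Bit 22: prefix='110' -> emit 'k', reset

Answer: 0 3 6 9 11 14 17 20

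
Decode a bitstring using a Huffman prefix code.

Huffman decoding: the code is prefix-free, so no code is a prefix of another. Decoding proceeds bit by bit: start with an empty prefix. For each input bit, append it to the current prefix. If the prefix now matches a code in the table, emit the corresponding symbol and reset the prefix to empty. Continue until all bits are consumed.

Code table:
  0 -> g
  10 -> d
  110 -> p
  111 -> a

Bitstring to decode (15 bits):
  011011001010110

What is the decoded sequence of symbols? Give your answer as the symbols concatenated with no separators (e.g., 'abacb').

Bit 0: prefix='0' -> emit 'g', reset
Bit 1: prefix='1' (no match yet)
Bit 2: prefix='11' (no match yet)
Bit 3: prefix='110' -> emit 'p', reset
Bit 4: prefix='1' (no match yet)
Bit 5: prefix='11' (no match yet)
Bit 6: prefix='110' -> emit 'p', reset
Bit 7: prefix='0' -> emit 'g', reset
Bit 8: prefix='1' (no match yet)
Bit 9: prefix='10' -> emit 'd', reset
Bit 10: prefix='1' (no match yet)
Bit 11: prefix='10' -> emit 'd', reset
Bit 12: prefix='1' (no match yet)
Bit 13: prefix='11' (no match yet)
Bit 14: prefix='110' -> emit 'p', reset

Answer: gppgddp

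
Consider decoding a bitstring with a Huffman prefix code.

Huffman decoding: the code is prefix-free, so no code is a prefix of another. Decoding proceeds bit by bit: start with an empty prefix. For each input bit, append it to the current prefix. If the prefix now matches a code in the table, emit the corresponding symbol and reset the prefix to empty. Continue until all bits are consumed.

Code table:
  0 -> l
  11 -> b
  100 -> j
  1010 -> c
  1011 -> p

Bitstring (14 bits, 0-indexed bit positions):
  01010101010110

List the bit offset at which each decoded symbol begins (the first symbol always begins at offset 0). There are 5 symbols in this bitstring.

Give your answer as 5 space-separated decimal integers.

Bit 0: prefix='0' -> emit 'l', reset
Bit 1: prefix='1' (no match yet)
Bit 2: prefix='10' (no match yet)
Bit 3: prefix='101' (no match yet)
Bit 4: prefix='1010' -> emit 'c', reset
Bit 5: prefix='1' (no match yet)
Bit 6: prefix='10' (no match yet)
Bit 7: prefix='101' (no match yet)
Bit 8: prefix='1010' -> emit 'c', reset
Bit 9: prefix='1' (no match yet)
Bit 10: prefix='10' (no match yet)
Bit 11: prefix='101' (no match yet)
Bit 12: prefix='1011' -> emit 'p', reset
Bit 13: prefix='0' -> emit 'l', reset

Answer: 0 1 5 9 13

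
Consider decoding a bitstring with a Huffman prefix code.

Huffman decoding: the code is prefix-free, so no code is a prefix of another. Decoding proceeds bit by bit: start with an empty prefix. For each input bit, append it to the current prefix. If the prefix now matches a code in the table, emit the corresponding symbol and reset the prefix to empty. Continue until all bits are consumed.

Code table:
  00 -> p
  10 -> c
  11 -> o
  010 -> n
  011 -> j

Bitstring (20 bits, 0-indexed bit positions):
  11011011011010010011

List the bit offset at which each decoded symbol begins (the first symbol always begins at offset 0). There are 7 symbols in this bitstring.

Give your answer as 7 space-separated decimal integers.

Bit 0: prefix='1' (no match yet)
Bit 1: prefix='11' -> emit 'o', reset
Bit 2: prefix='0' (no match yet)
Bit 3: prefix='01' (no match yet)
Bit 4: prefix='011' -> emit 'j', reset
Bit 5: prefix='0' (no match yet)
Bit 6: prefix='01' (no match yet)
Bit 7: prefix='011' -> emit 'j', reset
Bit 8: prefix='0' (no match yet)
Bit 9: prefix='01' (no match yet)
Bit 10: prefix='011' -> emit 'j', reset
Bit 11: prefix='0' (no match yet)
Bit 12: prefix='01' (no match yet)
Bit 13: prefix='010' -> emit 'n', reset
Bit 14: prefix='0' (no match yet)
Bit 15: prefix='01' (no match yet)
Bit 16: prefix='010' -> emit 'n', reset
Bit 17: prefix='0' (no match yet)
Bit 18: prefix='01' (no match yet)
Bit 19: prefix='011' -> emit 'j', reset

Answer: 0 2 5 8 11 14 17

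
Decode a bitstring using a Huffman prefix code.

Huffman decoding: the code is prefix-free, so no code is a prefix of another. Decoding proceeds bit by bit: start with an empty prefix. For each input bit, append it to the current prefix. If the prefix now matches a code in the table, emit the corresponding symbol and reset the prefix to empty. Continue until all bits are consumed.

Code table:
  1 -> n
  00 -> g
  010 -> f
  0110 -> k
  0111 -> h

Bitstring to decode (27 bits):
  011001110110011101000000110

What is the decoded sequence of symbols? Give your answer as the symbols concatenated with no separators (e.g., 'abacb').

Bit 0: prefix='0' (no match yet)
Bit 1: prefix='01' (no match yet)
Bit 2: prefix='011' (no match yet)
Bit 3: prefix='0110' -> emit 'k', reset
Bit 4: prefix='0' (no match yet)
Bit 5: prefix='01' (no match yet)
Bit 6: prefix='011' (no match yet)
Bit 7: prefix='0111' -> emit 'h', reset
Bit 8: prefix='0' (no match yet)
Bit 9: prefix='01' (no match yet)
Bit 10: prefix='011' (no match yet)
Bit 11: prefix='0110' -> emit 'k', reset
Bit 12: prefix='0' (no match yet)
Bit 13: prefix='01' (no match yet)
Bit 14: prefix='011' (no match yet)
Bit 15: prefix='0111' -> emit 'h', reset
Bit 16: prefix='0' (no match yet)
Bit 17: prefix='01' (no match yet)
Bit 18: prefix='010' -> emit 'f', reset
Bit 19: prefix='0' (no match yet)
Bit 20: prefix='00' -> emit 'g', reset
Bit 21: prefix='0' (no match yet)
Bit 22: prefix='00' -> emit 'g', reset
Bit 23: prefix='0' (no match yet)
Bit 24: prefix='01' (no match yet)
Bit 25: prefix='011' (no match yet)
Bit 26: prefix='0110' -> emit 'k', reset

Answer: khkhfggk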